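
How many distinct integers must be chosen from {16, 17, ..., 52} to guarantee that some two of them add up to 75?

Two chosen integers sum to 75 exactly when both halves of some pair {x, 75−x} with 23 ≤ x ≤ 75−x ≤ 52 are chosen — 15 such pairs.
The remaining 7 elements (those with no distinct partner in range) can never complete a 75-sum, so the worst case takes all of them and one from each pair: 7 + 15 = 22.
By the pigeonhole principle, the 23rd integer has to be the second member of some pair, so 22 + 1 = 23.

23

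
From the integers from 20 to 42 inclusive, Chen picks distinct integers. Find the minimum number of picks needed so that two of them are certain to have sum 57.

15

Group the elements by complementary pair {x, 57−x}: {20,37}, {21,36}, {22,35}, …, giving 9 two-element pairs and 5 integers whose partner 57−x falls outside [20,42].
Treating each of those 14 groups as a pigeonhole, one can pick one integer per group — 14 integers — with no two summing to 57.
The 15th integer lands in an occupied pair, forcing a sum of 57.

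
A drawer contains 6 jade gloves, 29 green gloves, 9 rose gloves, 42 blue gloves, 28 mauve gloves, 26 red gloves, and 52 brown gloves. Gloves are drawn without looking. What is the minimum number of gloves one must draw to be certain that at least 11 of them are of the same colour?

Pigeonhole: the 7 colours are the holes; the gloves drawn are the pigeons.
To avoid 11 of any one colour, the worst case takes at most 10 of each colour, or every glove of a colour that has fewer than 10.
That gives 6 + 10 + 9 + 10 + 10 + 10 + 10 = 65 gloves with no colour reaching 11.
The next glove forces some colour to 11, so 65 + 1 = 66.

66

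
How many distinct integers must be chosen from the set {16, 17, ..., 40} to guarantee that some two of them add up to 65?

A set avoiding the sum 65 can contain at most one of each pair {x, 65−x}, plus the 9 elements whose complement lies outside the range.
The integers 16, …, 32 (17 of them) are such a set: any two sum to at least 16+17 = 33 and at most 31+32 = 63 < 65.
By pigeonhole, any 18th integer completes one of the 8 pairs, so 18 choices force a sum of 65.

18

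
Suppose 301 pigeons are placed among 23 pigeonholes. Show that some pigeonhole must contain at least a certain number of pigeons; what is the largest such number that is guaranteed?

By the pigeonhole principle, the 23 pigeonholes are the holes and the 301 pigeons are the pigeons.
If every pigeonhole held at most 13 pigeons, the total would be at most 23 × 13 = 299, which is less than 301.
So some pigeonhole holds at least ⌈301/23⌉ = 14 pigeons.

14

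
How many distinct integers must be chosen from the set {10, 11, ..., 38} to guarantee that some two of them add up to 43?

18

A set avoiding the sum 43 can contain at most one of each pair {x, 43−x}, plus the 5 elements whose complement lies outside the range.
The integers 22, …, 38 (17 of them) are such a set: any two sum to at least 22+23 = 45 > 43.
Pigeonhole: any 18th integer completes one of the 12 pairs, so 18 choices force a sum of 43.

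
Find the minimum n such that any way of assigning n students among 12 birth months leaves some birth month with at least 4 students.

37

With 36 students one could put exactly 3 in each of the 12 birth months, and no birth month would reach 4.
Pigeonhole: one more student must land in a birth month that already has 3, giving it 4.
So 12 × 3 + 1 = 37 students are required.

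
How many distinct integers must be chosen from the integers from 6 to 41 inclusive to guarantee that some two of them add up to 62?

Two chosen integers sum to 62 exactly when both halves of some pair {x, 62−x} with 21 ≤ x ≤ 62−x ≤ 41 are chosen — 10 such pairs.
The remaining 16 elements (those with no distinct partner in range) can never complete a 62-sum, so the worst case takes all of them and one from each pair: 16 + 10 = 26.
By pigeonhole, the 27th integer has to be the second member of some pair, so 26 + 1 = 27.

27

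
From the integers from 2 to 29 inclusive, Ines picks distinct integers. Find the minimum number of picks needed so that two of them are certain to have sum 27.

Two chosen integers sum to 27 exactly when both halves of some pair {x, 27−x} with 2 ≤ x ≤ 27−x ≤ 25 are chosen — 12 such pairs.
The remaining 4 elements (those with no distinct partner in range) can never complete a 27-sum, so the worst case takes all of them and one from each pair: 4 + 12 = 16.
The 17th integer has to be the second member of some pair, so 16 + 1 = 17.

17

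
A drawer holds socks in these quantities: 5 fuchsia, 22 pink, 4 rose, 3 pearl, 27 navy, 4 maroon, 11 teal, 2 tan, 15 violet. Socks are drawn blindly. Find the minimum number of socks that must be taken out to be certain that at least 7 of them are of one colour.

43

Put each drawn sock into a box by colour. The largest draw with every box below 7 takes min(count, 6) from each colour; colours with fewer than 6 contribute all they have.
Σ min(cᵢ, 6) = 5 + 6 + 4 + 3 + 6 + 4 + 6 + 2 + 6 = 42.
Draw number 42 + 1 = 43 must push one box to 7.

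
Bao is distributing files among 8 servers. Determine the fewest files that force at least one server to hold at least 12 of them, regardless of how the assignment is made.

With 88 files one could put exactly 11 in each of the 8 servers, and no server would reach 12.
By pigeonhole, one more file must land in a server that already has 11, giving it 12.
So 8 × 11 + 1 = 89 files are required.

89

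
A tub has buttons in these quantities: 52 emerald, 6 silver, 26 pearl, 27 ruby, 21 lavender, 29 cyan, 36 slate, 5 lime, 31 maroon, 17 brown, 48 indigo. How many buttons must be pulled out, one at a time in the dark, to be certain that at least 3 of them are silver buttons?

295

In the worst case for collecting silver buttons, every non-silver button comes out first.
There are 52 + 26 + 27 + 21 + 29 + 36 + 5 + 31 + 17 + 48 = 292 non-silver buttons altogether.
After those, each further button must be silver, so 292 + 3 = 295 draws guarantee 3 silver buttons.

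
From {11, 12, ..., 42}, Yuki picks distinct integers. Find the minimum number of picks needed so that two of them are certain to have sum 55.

18

Group the elements by complementary pair {x, 55−x}: {13,42}, {14,41}, {15,40}, …, giving 15 two-element pairs and 2 integers whose partner 55−x falls outside [11,42].
Treating each of those 17 groups as a pigeonhole, one can pick one integer per group — 17 integers — with no two summing to 55.
The 18th integer lands in an occupied pair, forcing a sum of 55.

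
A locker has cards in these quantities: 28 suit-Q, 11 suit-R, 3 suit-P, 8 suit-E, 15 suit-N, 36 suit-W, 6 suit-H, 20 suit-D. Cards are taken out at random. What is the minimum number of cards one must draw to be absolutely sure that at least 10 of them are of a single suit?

An adversary could hand out at most 9 cards per suit (suit-P, suit-E, suit-H run out sooner): 9 + 9 + 3 + 8 + 9 + 9 + 6 + 9 = 62 cards and still no suit has 10.
By the pigeonhole principle, one more card lands in a suit already at 9, so 63 draws are enough and 62 are not.

63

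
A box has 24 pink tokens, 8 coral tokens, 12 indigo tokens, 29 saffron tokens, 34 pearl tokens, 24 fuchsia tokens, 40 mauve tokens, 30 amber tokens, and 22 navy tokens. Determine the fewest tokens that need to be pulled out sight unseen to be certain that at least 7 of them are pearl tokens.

In the worst case for collecting pearl tokens, every non-pearl token comes out first.
There are 24 + 8 + 12 + 29 + 24 + 40 + 30 + 22 = 189 non-pearl tokens altogether.
After those, each further token must be pearl, so 189 + 7 = 196 draws guarantee 7 pearl tokens.

196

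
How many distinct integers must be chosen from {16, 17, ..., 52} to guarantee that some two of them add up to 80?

26

Two chosen integers sum to 80 exactly when both halves of some pair {x, 80−x} with 28 ≤ x ≤ 80−x ≤ 52 are chosen — 12 such pairs.
The remaining 13 elements (those with no distinct partner in range) can never complete a 80-sum, so the worst case takes all of them and one from each pair: 13 + 12 = 25.
The 26th integer has to be the second member of some pair, so 25 + 1 = 26.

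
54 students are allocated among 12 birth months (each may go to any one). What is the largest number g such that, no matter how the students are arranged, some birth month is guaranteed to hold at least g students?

By pigeonhole, the 12 birth months are the holes and the 54 students are the pigeons.
If every birth month held at most 4 students, the total would be at most 12 × 4 = 48, which is less than 54.
So some birth month holds at least ⌈54/12⌉ = 5 students.

5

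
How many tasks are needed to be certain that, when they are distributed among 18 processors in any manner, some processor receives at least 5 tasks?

With 72 tasks one could put exactly 4 in each of the 18 processors, and no processor would reach 5.
One more task must land in a processor that already has 4, giving it 5.
So 18 × 4 + 1 = 73 tasks are required.

73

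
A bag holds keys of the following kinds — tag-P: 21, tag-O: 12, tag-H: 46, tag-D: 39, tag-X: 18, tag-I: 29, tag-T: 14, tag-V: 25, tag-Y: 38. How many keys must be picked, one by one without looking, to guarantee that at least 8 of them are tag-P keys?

In the worst case for collecting tag-P keys, every non-tag-P key comes out first.
There are 12 + 46 + 39 + 18 + 29 + 14 + 25 + 38 = 221 non-tag-P keys altogether.
After those, each further key must be tag-P, so 221 + 8 = 229 draws guarantee 8 tag-P keys.

229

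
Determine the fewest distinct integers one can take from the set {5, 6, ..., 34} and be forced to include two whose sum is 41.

17

A set avoiding the sum 41 can contain at most one of each pair {x, 41−x}, plus the 2 elements whose complement lies outside the range.
The integers 5, …, 20 (16 of them) are such a set: any two sum to at least 5+6 = 11 and at most 19+20 = 39 < 41.
Any 17th integer completes one of the 14 pairs, so 17 choices force a sum of 41.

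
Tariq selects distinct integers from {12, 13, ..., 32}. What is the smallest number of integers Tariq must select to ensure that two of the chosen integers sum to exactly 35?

16

Two chosen integers sum to 35 exactly when both halves of some pair {x, 35−x} with 12 ≤ x ≤ 35−x ≤ 23 are chosen — 6 such pairs.
The remaining 9 elements (those with no distinct partner in range) can never complete a 35-sum, so the worst case takes all of them and one from each pair: 9 + 6 = 15.
The 16th integer has to be the second member of some pair, so 15 + 1 = 16.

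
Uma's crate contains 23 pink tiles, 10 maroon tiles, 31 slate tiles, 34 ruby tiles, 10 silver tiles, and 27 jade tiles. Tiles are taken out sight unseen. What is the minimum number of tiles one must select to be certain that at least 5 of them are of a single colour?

Put each drawn tile into a box by colour. The largest draw with every box below 5 takes min(count, 4) from each colour.
Σ min(cᵢ, 4) = 4 + 4 + 4 + 4 + 4 + 4 = 24.
Draw number 24 + 1 = 25 must push one box to 5.

25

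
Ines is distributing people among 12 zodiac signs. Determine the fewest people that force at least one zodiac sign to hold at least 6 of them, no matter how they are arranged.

61

With 60 people one could put exactly 5 in each of the 12 zodiac signs, and no zodiac sign would reach 6.
By the pigeonhole principle, one more person must land in a zodiac sign that already has 5, giving it 6.
So 12 × 5 + 1 = 61 people are required.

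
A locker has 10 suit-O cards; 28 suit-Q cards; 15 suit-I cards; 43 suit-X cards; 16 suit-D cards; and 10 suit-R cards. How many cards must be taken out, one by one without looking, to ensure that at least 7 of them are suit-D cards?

113

In the worst case for collecting suit-D cards, every non-suit-D card comes out first.
There are 10 + 28 + 15 + 43 + 10 = 106 non-suit-D cards altogether.
After those, each further card must be suit-D, so 106 + 7 = 113 draws guarantee 7 suit-D cards.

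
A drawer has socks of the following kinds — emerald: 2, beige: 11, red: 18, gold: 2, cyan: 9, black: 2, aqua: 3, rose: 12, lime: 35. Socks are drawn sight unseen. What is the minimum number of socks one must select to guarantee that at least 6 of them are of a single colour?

Pigeonhole: the 9 colours are the holes; the socks drawn are the pigeons.
To avoid 6 of any one colour, the worst case takes at most 5 of each colour, or every sock of a colour that has fewer than 5.
That gives 2 + 5 + 5 + 2 + 5 + 2 + 3 + 5 + 5 = 34 socks with no colour reaching 6.
The next sock forces some colour to 6, so 34 + 1 = 35.

35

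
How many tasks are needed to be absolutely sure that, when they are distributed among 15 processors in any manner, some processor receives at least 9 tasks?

121

With 120 tasks one could put exactly 8 in each of the 15 processors, and no processor would reach 9.
By the pigeonhole principle, one more task must land in a processor that already has 8, giving it 9.
So 15 × 8 + 1 = 121 tasks are required.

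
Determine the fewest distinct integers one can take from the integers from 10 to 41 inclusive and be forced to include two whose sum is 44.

Group the elements by complementary pair {x, 44−x}: {10,34}, {11,33}, {12,32}, …, giving 12 two-element pairs, the single value 22 (it cannot pair with itself since the integers are distinct), and 7 integers whose partner 44−x falls outside [10,41].
Pigeonhole: treating each of those 20 groups as a pigeonhole, one can pick one integer per group — 20 integers — with no two summing to 44.
The 21st integer lands in an occupied pair, forcing a sum of 44.

21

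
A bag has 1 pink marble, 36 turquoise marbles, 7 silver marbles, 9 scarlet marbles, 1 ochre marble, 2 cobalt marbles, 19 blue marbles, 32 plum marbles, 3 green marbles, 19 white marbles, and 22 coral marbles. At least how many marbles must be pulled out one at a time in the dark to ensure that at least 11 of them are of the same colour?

An adversary could hand out at most 10 marbles per colour (6 colours run out sooner): 1 + 10 + 7 + 9 + 1 + 2 + 10 + 10 + 3 + 10 + 10 = 73 marbles and still no colour has 11.
By pigeonhole, one more marble lands in a colour already at 10, so 74 draws are enough and 73 are not.

74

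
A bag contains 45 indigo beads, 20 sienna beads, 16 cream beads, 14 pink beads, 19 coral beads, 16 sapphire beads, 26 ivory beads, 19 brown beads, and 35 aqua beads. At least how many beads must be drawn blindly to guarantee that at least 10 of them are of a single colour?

An adversary could hand out at most 9 beads per colour: 9 + 9 + 9 + 9 + 9 + 9 + 9 + 9 + 9 = 81 beads and still no colour has 10.
One more bead lands in a colour already at 9, so 82 draws are enough and 81 are not.

82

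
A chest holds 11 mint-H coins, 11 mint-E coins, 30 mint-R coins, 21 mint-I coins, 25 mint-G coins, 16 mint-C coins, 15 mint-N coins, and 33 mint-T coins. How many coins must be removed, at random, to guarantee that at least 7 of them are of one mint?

The 8 mints are the holes; the coins drawn are the pigeons.
To avoid 7 of any one mint, the worst case takes at most 6 of each mint.
That gives 6 + 6 + 6 + 6 + 6 + 6 + 6 + 6 = 48 coins with no mint reaching 7.
The next coin forces some mint to 7, so 48 + 1 = 49.

49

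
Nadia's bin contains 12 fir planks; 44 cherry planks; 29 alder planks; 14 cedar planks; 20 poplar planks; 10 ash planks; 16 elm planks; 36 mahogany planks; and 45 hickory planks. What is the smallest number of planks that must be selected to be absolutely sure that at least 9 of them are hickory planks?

190

In the worst case for collecting hickory planks, every non-hickory plank comes out first.
There are 12 + 44 + 29 + 14 + 20 + 10 + 16 + 36 = 181 non-hickory planks altogether.
After those, each further plank must be hickory, so 181 + 9 = 190 draws guarantee 9 hickory planks.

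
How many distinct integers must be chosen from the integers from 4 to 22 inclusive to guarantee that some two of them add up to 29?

Group the elements by complementary pair {x, 29−x}: {7,22}, {8,21}, {9,20}, …, giving 8 two-element pairs and 3 integers whose partner 29−x falls outside [4,22].
By pigeonhole, treating each of those 11 groups as a pigeonhole, one can pick one integer per group — 11 integers — with no two summing to 29.
The 12th integer lands in an occupied pair, forcing a sum of 29.

12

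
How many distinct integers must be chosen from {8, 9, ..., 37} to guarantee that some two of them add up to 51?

Group the elements by complementary pair {x, 51−x}: {14,37}, {15,36}, {16,35}, …, giving 12 two-element pairs and 6 integers whose partner 51−x falls outside [8,37].
Treating each of those 18 groups as a pigeonhole, one can pick one integer per group — 18 integers — with no two summing to 51.
The 19th integer lands in an occupied pair, forcing a sum of 51.

19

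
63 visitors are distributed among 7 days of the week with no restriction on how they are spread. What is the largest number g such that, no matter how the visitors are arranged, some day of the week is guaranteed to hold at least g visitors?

9

By pigeonhole, the 7 days of the week are the holes and the 63 visitors are the pigeons.
If every day of the week held at most 8 visitors, the total would be at most 7 × 8 = 56, which is less than 63.
So some day of the week holds at least ⌈63/7⌉ = 9 visitors.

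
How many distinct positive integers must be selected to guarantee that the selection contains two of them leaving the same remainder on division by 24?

The 24 residue classes mod 24 are the pigeonholes.
With 24 integers one could put 1 in each residue class and have no class reach 2.
The 25th integer pushes some class to 2, so 24·1 + 1 = 25.

25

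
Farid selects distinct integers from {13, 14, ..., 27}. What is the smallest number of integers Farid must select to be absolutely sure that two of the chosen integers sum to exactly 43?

10

Group the elements by complementary pair {x, 43−x}: {16,27}, {17,26}, {18,25}, …, giving 6 two-element pairs and 3 integers whose partner 43−x falls outside [13,27].
Treating each of those 9 groups as a pigeonhole, one can pick one integer per group — 9 integers — with no two summing to 43.
The 10th integer lands in an occupied pair, forcing a sum of 43.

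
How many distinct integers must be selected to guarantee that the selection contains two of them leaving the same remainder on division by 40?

41

The 40 residue classes mod 40 are the pigeonholes.
With 40 integers one could put 1 in each residue class and have no class reach 2.
The 41st integer pushes some class to 2, so 40·1 + 1 = 41.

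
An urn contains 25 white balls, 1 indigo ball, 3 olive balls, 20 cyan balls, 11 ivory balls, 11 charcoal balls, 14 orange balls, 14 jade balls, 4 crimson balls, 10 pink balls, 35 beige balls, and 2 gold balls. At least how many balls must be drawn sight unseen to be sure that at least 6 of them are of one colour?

By the pigeonhole principle, the 12 colours are the holes; the balls drawn are the pigeons.
To avoid 6 of any one colour, the worst case takes at most 5 of each colour, or every ball of a colour that has fewer than 5.
That gives 5 + 1 + 3 + 5 + 5 + 5 + 5 + 5 + 4 + 5 + 5 + 2 = 50 balls with no colour reaching 6.
The next ball forces some colour to 6, so 50 + 1 = 51.

51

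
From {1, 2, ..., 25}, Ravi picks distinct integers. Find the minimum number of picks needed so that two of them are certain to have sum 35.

18

A set avoiding the sum 35 can contain at most one of each pair {x, 35−x}, plus the 9 elements whose complement lies outside the range.
The integers 1, …, 17 (17 of them) are such a set: any two sum to at least 1+2 = 3 and at most 16+17 = 33 < 35.
By pigeonhole, any 18th integer completes one of the 8 pairs, so 18 choices force a sum of 35.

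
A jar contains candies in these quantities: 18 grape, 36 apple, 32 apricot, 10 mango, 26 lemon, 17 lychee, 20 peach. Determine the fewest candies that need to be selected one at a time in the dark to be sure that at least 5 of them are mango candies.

154

In the worst case for collecting mango candies, every non-mango candy comes out first.
There are 18 + 36 + 32 + 26 + 17 + 20 = 149 non-mango candies altogether.
After those, each further candy must be mango, so 149 + 5 = 154 draws guarantee 5 mango candies.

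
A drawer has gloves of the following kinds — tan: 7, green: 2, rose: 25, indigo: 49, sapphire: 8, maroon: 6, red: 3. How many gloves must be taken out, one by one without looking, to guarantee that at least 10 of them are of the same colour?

45

By pigeonhole, the 7 colours are the holes; the gloves drawn are the pigeons.
To avoid 10 of any one colour, the worst case takes at most 9 of each colour, or every glove of a colour that has fewer than 9.
That gives 7 + 2 + 9 + 9 + 8 + 6 + 3 = 44 gloves with no colour reaching 10.
The next glove forces some colour to 10, so 44 + 1 = 45.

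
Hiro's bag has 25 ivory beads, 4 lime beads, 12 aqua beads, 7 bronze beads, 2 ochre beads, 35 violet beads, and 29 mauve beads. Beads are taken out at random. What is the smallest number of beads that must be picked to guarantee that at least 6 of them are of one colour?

32

By the pigeonhole principle, the 7 colours are the holes; the beads drawn are the pigeons.
To avoid 6 of any one colour, the worst case takes at most 5 of each colour, or every bead of a colour that has fewer than 5.
That gives 5 + 4 + 5 + 5 + 2 + 5 + 5 = 31 beads with no colour reaching 6.
The next bead forces some colour to 6, so 31 + 1 = 32.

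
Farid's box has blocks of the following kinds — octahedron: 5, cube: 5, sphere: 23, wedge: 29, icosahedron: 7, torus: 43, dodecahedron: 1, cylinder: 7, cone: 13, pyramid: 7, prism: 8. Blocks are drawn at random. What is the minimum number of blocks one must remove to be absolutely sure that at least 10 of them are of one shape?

An adversary could hand out at most 9 blocks per shape (7 shapes run out sooner): 5 + 5 + 9 + 9 + 7 + 9 + 1 + 7 + 9 + 7 + 8 = 76 blocks and still no shape has 10.
By the pigeonhole principle, one more block lands in a shape already at 9, so 77 draws are enough and 76 are not.

77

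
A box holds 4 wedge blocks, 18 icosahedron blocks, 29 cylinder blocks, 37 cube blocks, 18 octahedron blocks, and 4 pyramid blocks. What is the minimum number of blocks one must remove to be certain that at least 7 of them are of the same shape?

An adversary could hand out at most 6 blocks per shape (wedge, pyramid run out sooner): 4 + 6 + 6 + 6 + 6 + 4 = 32 blocks and still no shape has 7.
Pigeonhole: one more block lands in a shape already at 6, so 33 draws are enough and 32 are not.

33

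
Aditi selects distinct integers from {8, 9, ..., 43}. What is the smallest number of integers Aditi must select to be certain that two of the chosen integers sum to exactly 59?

23

Two chosen integers sum to 59 exactly when both halves of some pair {x, 59−x} with 16 ≤ x ≤ 59−x ≤ 43 are chosen — 14 such pairs.
The remaining 8 elements (those with no distinct partner in range) can never complete a 59-sum, so the worst case takes all of them and one from each pair: 8 + 14 = 22.
The 23rd integer has to be the second member of some pair, so 22 + 1 = 23.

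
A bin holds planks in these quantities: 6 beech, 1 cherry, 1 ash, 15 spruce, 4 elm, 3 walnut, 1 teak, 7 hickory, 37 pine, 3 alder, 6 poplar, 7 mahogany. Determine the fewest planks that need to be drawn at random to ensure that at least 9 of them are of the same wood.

An adversary could hand out at most 8 planks per wood (10 woods run out sooner): 6 + 1 + 1 + 8 + 4 + 3 + 1 + 7 + 8 + 3 + 6 + 7 = 55 planks and still no wood has 9.
By pigeonhole, one more plank lands in a wood already at 8, so 56 draws are enough and 55 are not.

56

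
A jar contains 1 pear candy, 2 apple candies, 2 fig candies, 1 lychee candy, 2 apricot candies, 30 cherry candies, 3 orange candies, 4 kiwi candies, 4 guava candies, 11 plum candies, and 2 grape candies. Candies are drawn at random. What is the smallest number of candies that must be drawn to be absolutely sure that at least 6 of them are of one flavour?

32

By the pigeonhole principle, put each drawn candy into a box by flavour. The largest draw with every box below 6 takes min(count, 5) from each flavour; flavours with fewer than 5 contribute all they have.
Σ min(cᵢ, 5) = 1 + 2 + 2 + 1 + 2 + 5 + 3 + 4 + 4 + 5 + 2 = 31.
Draw number 31 + 1 = 32 must push one box to 6.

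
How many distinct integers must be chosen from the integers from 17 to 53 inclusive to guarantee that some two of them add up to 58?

Two chosen integers sum to 58 exactly when both halves of some pair {x, 58−x} with 17 ≤ x ≤ 58−x ≤ 41 are chosen — 12 such pairs.
The remaining 13 elements (those with no distinct partner in range) can never complete a 58-sum, so the worst case takes all of them and one from each pair: 13 + 12 = 25.
By the pigeonhole principle, the 26th integer has to be the second member of some pair, so 25 + 1 = 26.

26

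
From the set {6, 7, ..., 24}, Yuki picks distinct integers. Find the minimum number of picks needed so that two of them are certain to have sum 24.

A set avoiding the sum 24 can contain at most one of each pair {x, 24−x}, plus the 7 elements whose complement lies outside the range or equal to its own complement.
The integers 12, …, 24 (13 of them) are such a set: any two sum to at least 12+13 = 25 > 24.
By pigeonhole, any 14th integer completes one of the 6 pairs, so 14 choices force a sum of 24.

14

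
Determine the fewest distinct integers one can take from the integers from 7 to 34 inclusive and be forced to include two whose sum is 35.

Two chosen integers sum to 35 exactly when both halves of some pair {x, 35−x} with 7 ≤ x ≤ 35−x ≤ 28 are chosen — 11 such pairs.
The remaining 6 elements (those with no distinct partner in range) can never complete a 35-sum, so the worst case takes all of them and one from each pair: 6 + 11 = 17.
By pigeonhole, the 18th integer has to be the second member of some pair, so 17 + 1 = 18.

18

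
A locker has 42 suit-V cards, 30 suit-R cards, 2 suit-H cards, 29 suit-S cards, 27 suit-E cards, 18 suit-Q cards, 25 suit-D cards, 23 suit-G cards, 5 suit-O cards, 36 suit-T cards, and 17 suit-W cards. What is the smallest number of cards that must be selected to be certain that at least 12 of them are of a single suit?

107

An adversary could hand out at most 11 cards per suit (suit-H, suit-O run out sooner): 11 + 11 + 2 + 11 + 11 + 11 + 11 + 11 + 5 + 11 + 11 = 106 cards and still no suit has 12.
One more card lands in a suit already at 11, so 107 draws are enough and 106 are not.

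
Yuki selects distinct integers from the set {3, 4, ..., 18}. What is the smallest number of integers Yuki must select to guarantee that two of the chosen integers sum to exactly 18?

Two chosen integers sum to 18 exactly when both halves of some pair {x, 18−x} with 3 ≤ x ≤ 18−x ≤ 15 are chosen — 6 such pairs.
The remaining 4 elements (those with no distinct partner in range) can never complete a 18-sum, so the worst case takes all of them and one from each pair: 4 + 6 = 10.
The 11th integer has to be the second member of some pair, so 10 + 1 = 11.

11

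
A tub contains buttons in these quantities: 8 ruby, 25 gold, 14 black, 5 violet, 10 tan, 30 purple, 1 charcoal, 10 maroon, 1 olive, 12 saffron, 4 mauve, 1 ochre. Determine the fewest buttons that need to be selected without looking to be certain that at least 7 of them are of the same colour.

An adversary could hand out at most 6 buttons per colour (5 colours run out sooner): 6 + 6 + 6 + 5 + 6 + 6 + 1 + 6 + 1 + 6 + 4 + 1 = 54 buttons and still no colour has 7.
One more button lands in a colour already at 6, so 55 draws are enough and 54 are not.

55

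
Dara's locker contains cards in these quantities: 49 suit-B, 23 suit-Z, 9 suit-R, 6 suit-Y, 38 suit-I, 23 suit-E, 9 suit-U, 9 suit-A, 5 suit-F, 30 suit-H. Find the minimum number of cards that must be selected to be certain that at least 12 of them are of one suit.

94

An adversary could hand out at most 11 cards per suit (5 suits run out sooner): 11 + 11 + 9 + 6 + 11 + 11 + 9 + 9 + 5 + 11 = 93 cards and still no suit has 12.
Pigeonhole: one more card lands in a suit already at 11, so 94 draws are enough and 93 are not.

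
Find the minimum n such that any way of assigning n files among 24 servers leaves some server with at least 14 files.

313

With 312 files one could put exactly 13 in each of the 24 servers, and no server would reach 14.
One more file must land in a server that already has 13, giving it 14.
So 24 × 13 + 1 = 313 files are required.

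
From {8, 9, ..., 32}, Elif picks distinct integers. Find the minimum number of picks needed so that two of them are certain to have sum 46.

A set avoiding the sum 46 can contain at most one of each pair {x, 46−x}, plus the 7 elements whose complement lies outside the range or equal to its own complement.
The integers 8, …, 23 (16 of them) are such a set: any two sum to at least 8+9 = 17 and at most 22+23 = 45 < 46.
Pigeonhole: any 17th integer completes one of the 9 pairs, so 17 choices force a sum of 46.

17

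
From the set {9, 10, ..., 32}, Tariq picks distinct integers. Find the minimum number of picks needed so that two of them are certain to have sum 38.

A set avoiding the sum 38 can contain at most one of each pair {x, 38−x}, plus the 4 elements whose complement lies outside the range or equal to its own complement.
The integers 19, …, 32 (14 of them) are such a set: any two sum to at least 19+20 = 39 > 38.
Pigeonhole: any 15th integer completes one of the 10 pairs, so 15 choices force a sum of 38.

15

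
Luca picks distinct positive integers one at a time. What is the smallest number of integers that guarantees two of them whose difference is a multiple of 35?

Integers whose pairwise differences are multiples of 35 are exactly those sharing a remainder mod 35. The 35 residue classes mod 35 are the pigeonholes.
With 35 integers one could put 1 in each residue class and have no class reach 2.
The 36th integer pushes some class to 2, so 35·1 + 1 = 36.

36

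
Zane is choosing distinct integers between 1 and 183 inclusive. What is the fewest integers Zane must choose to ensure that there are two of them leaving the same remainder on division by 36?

By pigeonhole, the 36 residue classes mod 36 are the pigeonholes.
With 36 integers one could put 1 in each residue class and have no class reach 2.
The 37th integer pushes some class to 2, so 36·1 + 1 = 37.

37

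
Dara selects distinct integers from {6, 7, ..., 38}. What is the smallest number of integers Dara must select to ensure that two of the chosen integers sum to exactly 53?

A set avoiding the sum 53 can contain at most one of each pair {x, 53−x}, plus the 9 elements whose complement lies outside the range.
The integers 6, …, 26 (21 of them) are such a set: any two sum to at least 6+7 = 13 and at most 25+26 = 51 < 53.
Any 22nd integer completes one of the 12 pairs, so 22 choices force a sum of 53.

22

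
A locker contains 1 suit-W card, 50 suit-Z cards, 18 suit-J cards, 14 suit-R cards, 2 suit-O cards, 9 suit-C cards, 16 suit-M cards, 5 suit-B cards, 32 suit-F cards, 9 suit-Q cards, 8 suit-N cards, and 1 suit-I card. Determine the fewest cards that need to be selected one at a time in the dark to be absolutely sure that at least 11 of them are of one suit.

86

By pigeonhole, put each drawn card into a box by suit. The largest draw with every box below 11 takes min(count, 10) from each suit; suits with fewer than 10 contribute all they have.
Σ min(cᵢ, 10) = 1 + 10 + 10 + 10 + 2 + 9 + 10 + 5 + 10 + 9 + 8 + 1 = 85.
Draw number 85 + 1 = 86 must push one box to 11.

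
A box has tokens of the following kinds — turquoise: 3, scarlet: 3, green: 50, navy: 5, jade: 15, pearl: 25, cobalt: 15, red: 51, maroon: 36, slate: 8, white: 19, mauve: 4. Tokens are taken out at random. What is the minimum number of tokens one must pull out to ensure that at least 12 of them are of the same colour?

Pigeonhole: put each drawn token into a box by colour. The largest draw with every box below 12 takes min(count, 11) from each colour; colours with fewer than 11 contribute all they have.
Σ min(cᵢ, 11) = 3 + 3 + 11 + 5 + 11 + 11 + 11 + 11 + 11 + 8 + 11 + 4 = 100.
Draw number 100 + 1 = 101 must push one box to 12.

101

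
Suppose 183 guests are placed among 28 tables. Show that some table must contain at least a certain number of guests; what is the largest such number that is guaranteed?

7

Pigeonhole: the 28 tables are the holes and the 183 guests are the pigeons.
If every table held at most 6 guests, the total would be at most 28 × 6 = 168, which is less than 183.
So some table holds at least ⌈183/28⌉ = 7 guests.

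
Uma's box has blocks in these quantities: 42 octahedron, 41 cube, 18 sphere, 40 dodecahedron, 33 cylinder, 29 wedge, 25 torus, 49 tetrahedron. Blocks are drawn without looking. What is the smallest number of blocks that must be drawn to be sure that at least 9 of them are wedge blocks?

In the worst case for collecting wedge blocks, every non-wedge block comes out first.
There are 42 + 41 + 18 + 40 + 33 + 25 + 49 = 248 non-wedge blocks altogether.
After those, each further block must be wedge, so 248 + 9 = 257 draws guarantee 9 wedge blocks.

257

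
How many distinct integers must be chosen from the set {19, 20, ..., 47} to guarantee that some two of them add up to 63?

Two chosen integers sum to 63 exactly when both halves of some pair {x, 63−x} with 19 ≤ x ≤ 63−x ≤ 44 are chosen — 13 such pairs.
The remaining 3 elements (those with no distinct partner in range) can never complete a 63-sum, so the worst case takes all of them and one from each pair: 3 + 13 = 16.
By the pigeonhole principle, the 17th integer has to be the second member of some pair, so 16 + 1 = 17.

17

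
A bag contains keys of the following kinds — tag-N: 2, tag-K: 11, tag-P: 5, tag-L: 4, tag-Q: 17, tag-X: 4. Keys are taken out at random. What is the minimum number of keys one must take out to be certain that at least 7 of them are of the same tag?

By the pigeonhole principle, put each drawn key into a box by tag. The largest draw with every box below 7 takes min(count, 6) from each tag; tags with fewer than 6 contribute all they have.
Σ min(cᵢ, 6) = 2 + 6 + 5 + 4 + 6 + 4 = 27.
Draw number 27 + 1 = 28 must push one box to 7.

28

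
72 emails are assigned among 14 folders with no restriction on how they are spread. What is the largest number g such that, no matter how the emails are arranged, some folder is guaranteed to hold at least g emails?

Pigeonhole: the 14 folders are the holes and the 72 emails are the pigeons.
If every folder held at most 5 emails, the total would be at most 14 × 5 = 70, which is less than 72.
So some folder holds at least ⌈72/14⌉ = 6 emails.

6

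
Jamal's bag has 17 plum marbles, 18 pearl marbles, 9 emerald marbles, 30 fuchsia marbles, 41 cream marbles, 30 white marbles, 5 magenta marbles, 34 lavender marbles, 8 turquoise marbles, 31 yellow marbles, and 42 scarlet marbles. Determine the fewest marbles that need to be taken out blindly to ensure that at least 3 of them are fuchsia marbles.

In the worst case for collecting fuchsia marbles, every non-fuchsia marble comes out first.
There are 17 + 18 + 9 + 41 + 30 + 5 + 34 + 8 + 31 + 42 = 235 non-fuchsia marbles altogether.
After those, each further marble must be fuchsia, so 235 + 3 = 238 draws guarantee 3 fuchsia marbles.

238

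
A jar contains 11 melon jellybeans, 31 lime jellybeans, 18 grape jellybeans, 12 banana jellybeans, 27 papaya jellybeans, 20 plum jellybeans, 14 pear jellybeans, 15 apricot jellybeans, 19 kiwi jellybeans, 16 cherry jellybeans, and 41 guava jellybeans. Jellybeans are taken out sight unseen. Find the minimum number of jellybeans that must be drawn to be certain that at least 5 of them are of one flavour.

45

Put each drawn jellybean into a box by flavour. The largest draw with every box below 5 takes min(count, 4) from each flavour.
Σ min(cᵢ, 4) = 4 + 4 + 4 + 4 + 4 + 4 + 4 + 4 + 4 + 4 + 4 = 44.
Draw number 44 + 1 = 45 must push one box to 5.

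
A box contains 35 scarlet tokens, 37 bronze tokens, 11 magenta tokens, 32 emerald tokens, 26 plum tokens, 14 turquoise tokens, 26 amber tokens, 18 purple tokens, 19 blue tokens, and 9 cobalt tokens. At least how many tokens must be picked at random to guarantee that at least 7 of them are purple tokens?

216

In the worst case for collecting purple tokens, every non-purple token comes out first.
There are 35 + 37 + 11 + 32 + 26 + 14 + 26 + 19 + 9 = 209 non-purple tokens altogether.
After those, each further token must be purple, so 209 + 7 = 216 draws guarantee 7 purple tokens.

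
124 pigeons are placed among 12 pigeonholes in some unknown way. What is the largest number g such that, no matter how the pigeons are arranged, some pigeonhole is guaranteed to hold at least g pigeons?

11

The 12 pigeonholes are the holes and the 124 pigeons are the pigeons.
If every pigeonhole held at most 10 pigeons, the total would be at most 12 × 10 = 120, which is less than 124.
So some pigeonhole holds at least ⌈124/12⌉ = 11 pigeons.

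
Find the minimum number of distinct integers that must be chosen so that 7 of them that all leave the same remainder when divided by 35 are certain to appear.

211

By pigeonhole, the 35 residue classes mod 35 are the pigeonholes.
With 210 integers one could put 6 in each residue class and have no class reach 7.
The 211th integer pushes some class to 7, so 35·6 + 1 = 211.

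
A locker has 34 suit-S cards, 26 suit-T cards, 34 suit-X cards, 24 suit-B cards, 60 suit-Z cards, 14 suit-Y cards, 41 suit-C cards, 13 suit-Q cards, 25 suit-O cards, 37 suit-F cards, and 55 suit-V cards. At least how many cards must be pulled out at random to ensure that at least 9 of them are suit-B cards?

348

In the worst case for collecting suit-B cards, every non-suit-B card comes out first.
There are 34 + 26 + 34 + 60 + 14 + 41 + 13 + 25 + 37 + 55 = 339 non-suit-B cards altogether.
After those, each further card must be suit-B, so 339 + 9 = 348 draws guarantee 9 suit-B cards.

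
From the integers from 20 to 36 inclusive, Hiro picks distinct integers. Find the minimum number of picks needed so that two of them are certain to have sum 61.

12

Group the elements by complementary pair {x, 61−x}: {25,36}, {26,35}, {27,34}, …, giving 6 two-element pairs and 5 integers whose partner 61−x falls outside [20,36].
Treating each of those 11 groups as a pigeonhole, one can pick one integer per group — 11 integers — with no two summing to 61.
The 12th integer lands in an occupied pair, forcing a sum of 61.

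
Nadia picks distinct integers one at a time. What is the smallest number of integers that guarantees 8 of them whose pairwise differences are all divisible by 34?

239

Integers whose pairwise differences are multiples of 34 are exactly those sharing a remainder mod 34. The 34 residue classes mod 34 are the pigeonholes.
With 238 integers one could put 7 in each residue class and have no class reach 8.
The 239th integer pushes some class to 8, so 34·7 + 1 = 239.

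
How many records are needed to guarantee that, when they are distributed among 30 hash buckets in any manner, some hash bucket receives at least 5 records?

121

With 120 records one could put exactly 4 in each of the 30 hash buckets, and no hash bucket would reach 5.
One more record must land in a hash bucket that already has 4, giving it 5.
So 30 × 4 + 1 = 121 records are required.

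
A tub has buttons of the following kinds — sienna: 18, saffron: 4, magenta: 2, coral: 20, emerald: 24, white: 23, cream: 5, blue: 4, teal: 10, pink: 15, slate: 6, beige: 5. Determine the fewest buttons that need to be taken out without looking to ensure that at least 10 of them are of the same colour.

Pigeonhole: the 12 colours are the holes; the buttons drawn are the pigeons.
To avoid 10 of any one colour, the worst case takes at most 9 of each colour, or every button of a colour that has fewer than 9.
That gives 9 + 4 + 2 + 9 + 9 + 9 + 5 + 4 + 9 + 9 + 6 + 5 = 80 buttons with no colour reaching 10.
The next button forces some colour to 10, so 80 + 1 = 81.

81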